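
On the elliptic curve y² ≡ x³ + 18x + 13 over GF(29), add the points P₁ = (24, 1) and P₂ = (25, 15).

(2, 17)

(24, 1) + (25, 15). λ = (15 - 1)/(25 - 24) ≡ 14/1 mod 29. 1⁻¹ ≡ 1 (mod 29), so λ ≡ 14.
  x = λ² - 24 - 25 = 196 - 49 ≡ 2; y = λ·(24 - 2) - 1 ≡ 17. → (2, 17)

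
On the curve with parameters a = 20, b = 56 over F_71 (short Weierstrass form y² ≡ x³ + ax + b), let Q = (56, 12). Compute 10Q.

(54, 25)

Double-and-add on 10 = (1010)₂. Start with Q = (56, 12) for the leading 1-bit.
double: tangent at (56, 12): λ = (3·56² + 20)/(2·12) ≡ 56/24. 24⁻¹ ≡ 3 (mod 71) since 24·3 = 72 ≡ 1, so λ ≡ 56·3 ≡ 26.
  x = λ² - 56 - 56 = 676 - 112 ≡ 67; y = λ·(56 - 67) - 12 ≡ 57. → (67, 57)
double: tangent at (67, 57): λ = (3·67² + 20)/(2·57) ≡ 68/43. 43⁻¹ ≡ 38 (mod 71) since 43·38 = 1634 ≡ 1, so λ ≡ 68·38 ≡ 28.
  x = λ² - 67 - 67 = 784 - 134 ≡ 11; y = λ·(67 - 11) - 57 ≡ 20. → (11, 20)
add Q: (11, 20) + (56, 12). λ = (12 - 20)/(56 - 11) ≡ 63/45 mod 71. 45⁻¹ ≡ 30 (mod 71), so λ ≡ 44.
  x = λ² - 11 - 56 = 1936 - 67 ≡ 23; y = λ·(11 - 23) - 20 ≡ 20. → (23, 20)
double: tangent at (23, 20): λ = (3·23² + 20)/(2·20) ≡ 45/40. 40⁻¹ ≡ 16 (mod 71), so λ ≡ 45·16 ≡ 10.
  x = λ² - 23 - 23 = 100 - 46 ≡ 54; y = λ·(23 - 54) - 20 ≡ 25. → (54, 25)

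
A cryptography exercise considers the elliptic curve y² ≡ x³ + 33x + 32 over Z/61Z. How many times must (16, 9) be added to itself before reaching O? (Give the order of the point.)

2P: tangent at (16, 9): λ = (3·16² + 33)/(2·9) ≡ 8/18. 18⁻¹ ≡ 17 (mod 61), so λ ≡ 8·17 ≡ 14.
  x = λ² - 16 - 16 = 196 - 32 ≡ 42; y = λ·(16 - 42) - 9 ≡ 54. → (42, 54)
3P: (42, 54) + (16, 9). λ = (9 - 54)/(16 - 42) ≡ 16/35 mod 61. 35⁻¹ ≡ 7 (mod 61), so λ ≡ 51.
  x = λ² - 42 - 16 = 2601 - 58 ≡ 42; y = λ·(42 - 42) - 54 ≡ 7. → (42, 7)
4P: (42, 7) + (16, 9). λ = (9 - 7)/(16 - 42) ≡ 2/35 mod 61. 35⁻¹ ≡ 7 (mod 61), so λ ≡ 14.
  x = λ² - 42 - 16 = 196 - 58 ≡ 16; y = λ·(42 - 16) - 7 ≡ 52. → (16, 52)
5P: (16, 52) + (16, 9): same x and y₁ ≡ -y₂, so the sum is O.
5P = O, so the order is 5.

5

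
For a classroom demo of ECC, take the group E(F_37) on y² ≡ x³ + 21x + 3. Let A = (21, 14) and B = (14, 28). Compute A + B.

(6, 30)

(21, 14) + (14, 28). λ = (28 - 14)/(14 - 21) ≡ 14/30 mod 37. 30⁻¹ ≡ 21 (mod 37), so λ ≡ 35.
  x = λ² - 21 - 14 = 1225 - 35 ≡ 6; y = λ·(21 - 6) - 14 ≡ 30. → (6, 30)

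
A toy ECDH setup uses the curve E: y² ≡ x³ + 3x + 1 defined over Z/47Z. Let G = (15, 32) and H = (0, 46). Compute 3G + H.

First 3G:
Repeated addition: build up to 3G.
2G: tangent at (15, 32): λ = (3·15² + 3)/(2·32) ≡ 20/17. 17⁻¹ ≡ 36 (mod 47) since 17·36 = 612 ≡ 1, so λ ≡ 20·36 ≡ 15.
  x = λ² - 15 - 15 = 225 - 30 ≡ 7; y = λ·(15 - 7) - 32 ≡ 41. → (7, 41)
3G: (7, 41) + (15, 32). λ = (32 - 41)/(15 - 7) ≡ 38/8 mod 47. 8⁻¹ ≡ 6 (mod 47), so λ ≡ 40.
  x = λ² - 7 - 15 = 1600 - 22 ≡ 27; y = λ·(7 - 27) - 41 ≡ 5. → (27, 5)
3G = (27, 5).
Finally 3G + H:
(27, 5) + (0, 46). λ = (46 - 5)/(0 - 27) ≡ 41/20 mod 47. 20⁻¹ ≡ 40 (mod 47) since 20·40 = 800 ≡ 1, so λ ≡ 42.
  x = λ² - 27 - 0 = 1764 - 27 ≡ 45; y = λ·(27 - 45) - 5 ≡ 38. → (45, 38)

(45, 38)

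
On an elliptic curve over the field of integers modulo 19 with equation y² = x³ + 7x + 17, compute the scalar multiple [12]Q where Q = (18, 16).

(9, 12)

Repeated addition: build up to 12Q.
2Q: tangent at (18, 16): λ = (3·18² + 7)/(2·16) ≡ 10/13. 13⁻¹ ≡ 3 (mod 19), so λ ≡ 10·3 ≡ 11.
  x = λ² - 18 - 18 = 121 - 36 ≡ 9; y = λ·(18 - 9) - 16 ≡ 7. → (9, 7)
3Q: (9, 7) + (18, 16). λ = (16 - 7)/(18 - 9) ≡ 9/9 mod 19. 9⁻¹ ≡ 17 (mod 19), so λ ≡ 1.
  x = λ² - 9 - 18 = 1 - 27 ≡ 12; y = λ·(9 - 12) - 7 ≡ 9. → (12, 9)
4Q: (12, 9) + (18, 16). λ = (16 - 9)/(18 - 12) ≡ 7/6 mod 19. 6⁻¹ ≡ 16 (mod 19) since 6·16 = 96 ≡ 1, so λ ≡ 17.
  x = λ² - 12 - 18 = 289 - 30 ≡ 12; y = λ·(12 - 12) - 9 ≡ 10. → (12, 10)
5Q: (12, 10) + (18, 16). λ = (16 - 10)/(18 - 12) ≡ 6/6 mod 19. 6⁻¹ ≡ 16 (mod 19), so λ ≡ 1.
  x = λ² - 12 - 18 = 1 - 30 ≡ 9; y = λ·(12 - 9) - 10 ≡ 12. → (9, 12)
6Q: (9, 12) + (18, 16). λ = (16 - 12)/(18 - 9) ≡ 4/9 mod 19. 9⁻¹ ≡ 17 (mod 19), so λ ≡ 11.
  x = λ² - 9 - 18 = 121 - 27 ≡ 18; y = λ·(9 - 18) - 12 ≡ 3. → (18, 3)
7Q: (18, 3) + (18, 16): same x and y₁ ≡ -y₂, so the sum is the point at infinity.
8Q: the point at infinity + (18, 16) = (18, 16) (identity).
9Q: tangent at (18, 16): λ = (3·18² + 7)/(2·16) ≡ 10/13. 13⁻¹ ≡ 3 (mod 19) since 13·3 = 39 ≡ 1, so λ ≡ 10·3 ≡ 11.
  x = λ² - 18 - 18 = 121 - 36 ≡ 9; y = λ·(18 - 9) - 16 ≡ 7. → (9, 7)
10Q: (9, 7) + (18, 16). λ = (16 - 7)/(18 - 9) ≡ 9/9 mod 19. 9⁻¹ ≡ 17 (mod 19), so λ ≡ 1.
  x = λ² - 9 - 18 = 1 - 27 ≡ 12; y = λ·(9 - 12) - 7 ≡ 9. → (12, 9)
11Q: (12, 9) + (18, 16). λ = (16 - 9)/(18 - 12) ≡ 7/6 mod 19. 6⁻¹ ≡ 16 (mod 19), so λ ≡ 17.
  x = λ² - 12 - 18 = 289 - 30 ≡ 12; y = λ·(12 - 12) - 9 ≡ 10. → (12, 10)
12Q: (12, 10) + (18, 16). λ = (16 - 10)/(18 - 12) ≡ 6/6 mod 19. 6⁻¹ ≡ 16 (mod 19) since 6·16 = 96 ≡ 1, so λ ≡ 1.
  x = λ² - 12 - 18 = 1 - 30 ≡ 9; y = λ·(12 - 9) - 10 ≡ 12. → (9, 12)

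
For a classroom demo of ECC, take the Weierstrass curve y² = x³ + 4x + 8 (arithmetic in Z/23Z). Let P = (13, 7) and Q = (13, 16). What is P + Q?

O

The two points share x = 13 and their y-coordinates satisfy 7 + 16 ≡ 0 (mod 23), so they are inverses. Their sum is ∞.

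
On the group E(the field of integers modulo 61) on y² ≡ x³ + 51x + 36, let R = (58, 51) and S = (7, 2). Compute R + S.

(58, 51) + (7, 2). λ = (2 - 51)/(7 - 58) ≡ 12/10 mod 61. 10⁻¹ ≡ 55 (mod 61) since 10·55 = 550 ≡ 1, so λ ≡ 50.
  x = λ² - 58 - 7 = 2500 - 65 ≡ 56; y = λ·(58 - 56) - 51 ≡ 49. → (56, 49)

(56, 49)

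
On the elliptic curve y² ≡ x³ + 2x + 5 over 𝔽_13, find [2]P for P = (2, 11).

tangent at (2, 11): λ = (3·2² + 2)/(2·11) ≡ 1/9. 9⁻¹ ≡ 3 (mod 13) since 9·3 = 27 ≡ 1, so λ ≡ 1·3 ≡ 3.
  x = λ² - 2 - 2 = 9 - 4 ≡ 5; y = λ·(2 - 5) - 11 ≡ 6. → (5, 6)

(5, 6)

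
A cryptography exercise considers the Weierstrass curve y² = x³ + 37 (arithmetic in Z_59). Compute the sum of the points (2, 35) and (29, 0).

(2, 35) + (29, 0). λ = (0 - 35)/(29 - 2) ≡ 24/27 mod 59. 27⁻¹ ≡ 35 (mod 59) since 27·35 = 945 ≡ 1, so λ ≡ 14.
  x = λ² - 2 - 29 = 196 - 31 ≡ 47; y = λ·(2 - 47) - 35 ≡ 43. → (47, 43)

(47, 43)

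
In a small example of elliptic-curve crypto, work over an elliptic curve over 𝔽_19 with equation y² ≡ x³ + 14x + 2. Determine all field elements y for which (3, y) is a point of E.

none

x³ + 14x + 2 = 71 ≡ 14 (mod 19).
14 is a non-residue mod 19; no y exists.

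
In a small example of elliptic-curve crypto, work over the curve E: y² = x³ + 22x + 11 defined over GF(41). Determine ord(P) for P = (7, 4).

10

2P: tangent at (7, 4): λ = (3·7² + 22)/(2·4) ≡ 5/8. 8⁻¹ ≡ 36 (mod 41), so λ ≡ 5·36 ≡ 16.
  x = λ² - 7 - 7 = 256 - 14 ≡ 37; y = λ·(7 - 37) - 4 ≡ 8. → (37, 8)
3P: (37, 8) + (7, 4). λ = (4 - 8)/(7 - 37) ≡ 37/11 mod 41. 11⁻¹ ≡ 15 (mod 41) since 11·15 = 165 ≡ 1, so λ ≡ 22.
  x = λ² - 37 - 7 = 484 - 44 ≡ 30; y = λ·(37 - 30) - 8 ≡ 23. → (30, 23)
4P: (30, 23) + (7, 4). λ = (4 - 23)/(7 - 30) ≡ 22/18 mod 41. 18⁻¹ ≡ 16 (mod 41) since 18·16 = 288 ≡ 1, so λ ≡ 24.
  x = λ² - 30 - 7 = 576 - 37 ≡ 6; y = λ·(30 - 6) - 23 ≡ 20. → (6, 20)
5P: (6, 20) + (7, 4). λ = (4 - 20)/(7 - 6) ≡ 25/1 mod 41. 1⁻¹ ≡ 1 (mod 41) since 1·1 = 1 ≡ 1, so λ ≡ 25.
  x = λ² - 6 - 7 = 625 - 13 ≡ 38; y = λ·(6 - 38) - 20 ≡ 0. → (38, 0)
6P: (38, 0) + (7, 4). λ = (4 - 0)/(7 - 38) ≡ 4/10 mod 41. 10⁻¹ ≡ 37 (mod 41) since 10·37 = 370 ≡ 1, so λ ≡ 25.
  x = λ² - 38 - 7 = 625 - 45 ≡ 6; y = λ·(38 - 6) - 0 ≡ 21. → (6, 21)
7P: (6, 21) + (7, 4). λ = (4 - 21)/(7 - 6) ≡ 24/1 mod 41. 1⁻¹ ≡ 1 (mod 41), so λ ≡ 24.
  x = λ² - 6 - 7 = 576 - 13 ≡ 30; y = λ·(6 - 30) - 21 ≡ 18. → (30, 18)
8P: (30, 18) + (7, 4). λ = (4 - 18)/(7 - 30) ≡ 27/18 mod 41. 18⁻¹ ≡ 16 (mod 41), so λ ≡ 22.
  x = λ² - 30 - 7 = 484 - 37 ≡ 37; y = λ·(30 - 37) - 18 ≡ 33. → (37, 33)
9P: (37, 33) + (7, 4). λ = (4 - 33)/(7 - 37) ≡ 12/11 mod 41. 11⁻¹ ≡ 15 (mod 41), so λ ≡ 16.
  x = λ² - 37 - 7 = 256 - 44 ≡ 7; y = λ·(37 - 7) - 33 ≡ 37. → (7, 37)
10P: (7, 37) + (7, 4): same x and y₁ ≡ -y₂, so the sum is the point at infinity.
10P = the point at infinity, so the order is 10.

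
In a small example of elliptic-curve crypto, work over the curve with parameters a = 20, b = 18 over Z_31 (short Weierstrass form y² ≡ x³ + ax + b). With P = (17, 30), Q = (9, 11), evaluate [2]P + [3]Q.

(1, 16)

First 2P:
Repeated addition: build up to 2P.
2P: tangent at (17, 30): λ = (3·17² + 20)/(2·30) ≡ 19/29. 29⁻¹ ≡ 15 (mod 31), so λ ≡ 19·15 ≡ 6.
  x = λ² - 17 - 17 = 36 - 34 ≡ 2; y = λ·(17 - 2) - 30 ≡ 29. → (2, 29)
2P = (2, 29).
Next 3Q:
Repeated addition: build up to 3Q.
2Q: tangent at (9, 11): λ = (3·9² + 20)/(2·11) ≡ 15/22. 22⁻¹ ≡ 24 (mod 31) since 22·24 = 528 ≡ 1, so λ ≡ 15·24 ≡ 19.
  x = λ² - 9 - 9 = 361 - 18 ≡ 2; y = λ·(9 - 2) - 11 ≡ 29. → (2, 29)
3Q: (2, 29) + (9, 11). λ = (11 - 29)/(9 - 2) ≡ 13/7 mod 31. 7⁻¹ ≡ 9 (mod 31), so λ ≡ 24.
  x = λ² - 2 - 9 = 576 - 11 ≡ 7; y = λ·(2 - 7) - 29 ≡ 6. → (7, 6)
3Q = (7, 6).
Finally 2P + 3Q:
(2, 29) + (7, 6). λ = (6 - 29)/(7 - 2) ≡ 8/5 mod 31. 5⁻¹ ≡ 25 (mod 31) since 5·25 = 125 ≡ 1, so λ ≡ 14.
  x = λ² - 2 - 7 = 196 - 9 ≡ 1; y = λ·(2 - 1) - 29 ≡ 16. → (1, 16)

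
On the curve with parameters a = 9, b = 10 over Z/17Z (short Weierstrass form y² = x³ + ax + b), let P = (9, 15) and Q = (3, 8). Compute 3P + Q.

First 3P:
Repeated addition: build up to 3P.
2P: tangent at (9, 15): λ = (3·9² + 9)/(2·15) ≡ 14/13. 13⁻¹ ≡ 4 (mod 17) since 13·4 = 52 ≡ 1, so λ ≡ 14·4 ≡ 5.
  x = λ² - 9 - 9 = 25 - 18 ≡ 7; y = λ·(9 - 7) - 15 ≡ 12. → (7, 12)
3P: (7, 12) + (9, 15). λ = (15 - 12)/(9 - 7) ≡ 3/2 mod 17. 2⁻¹ ≡ 9 (mod 17) since 2·9 = 18 ≡ 1, so λ ≡ 10.
  x = λ² - 7 - 9 = 100 - 16 ≡ 16; y = λ·(7 - 16) - 12 ≡ 0. → (16, 0)
3P = (16, 0).
Finally 3P + Q:
(16, 0) + (3, 8). λ = (8 - 0)/(3 - 16) ≡ 8/4 mod 17. 4⁻¹ ≡ 13 (mod 17) since 4·13 = 52 ≡ 1, so λ ≡ 2.
  x = λ² - 16 - 3 = 4 - 19 ≡ 2; y = λ·(16 - 2) - 0 ≡ 11. → (2, 11)

(2, 11)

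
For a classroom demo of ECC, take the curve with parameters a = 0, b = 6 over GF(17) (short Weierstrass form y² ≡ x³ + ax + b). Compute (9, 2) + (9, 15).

The two points share x = 9 and their y-coordinates satisfy 2 + 15 ≡ 0 (mod 17), so they are inverses. Their sum is O.

O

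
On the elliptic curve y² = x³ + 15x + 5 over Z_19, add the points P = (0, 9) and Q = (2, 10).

(3, 18)

(0, 9) + (2, 10). λ = (10 - 9)/(2 - 0) ≡ 1/2 mod 19. 2⁻¹ ≡ 10 (mod 19) since 2·10 = 20 ≡ 1, so λ ≡ 10.
  x = λ² - 0 - 2 = 100 - 2 ≡ 3; y = λ·(0 - 3) - 9 ≡ 18. → (3, 18)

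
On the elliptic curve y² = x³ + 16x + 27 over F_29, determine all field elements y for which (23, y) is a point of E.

x³ + 16x + 27 = 12562 ≡ 5 (mod 29).
Square roots of 5 mod 29: 11 and 18 (since 11² = 121 ≡ 5).

11, 18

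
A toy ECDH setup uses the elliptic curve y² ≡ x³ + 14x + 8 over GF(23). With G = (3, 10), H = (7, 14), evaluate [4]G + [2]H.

First 4G:
Repeated addition: build up to 4G.
2G: tangent at (3, 10): λ = (3·3² + 14)/(2·10) ≡ 18/20. 20⁻¹ ≡ 15 (mod 23), so λ ≡ 18·15 ≡ 17.
  x = λ² - 3 - 3 = 289 - 6 ≡ 7; y = λ·(3 - 7) - 10 ≡ 14. → (7, 14)
3G: (7, 14) + (3, 10). λ = (10 - 14)/(3 - 7) ≡ 19/19 mod 23. 19⁻¹ ≡ 17 (mod 23), so λ ≡ 1.
  x = λ² - 7 - 3 = 1 - 10 ≡ 14; y = λ·(7 - 14) - 14 ≡ 2. → (14, 2)
4G: (14, 2) + (3, 10). λ = (10 - 2)/(3 - 14) ≡ 8/12 mod 23. 12⁻¹ ≡ 2 (mod 23), so λ ≡ 16.
  x = λ² - 14 - 3 = 256 - 17 ≡ 9; y = λ·(14 - 9) - 2 ≡ 9. → (9, 9)
4G = (9, 9).
Next 2H:
Repeated addition: build up to 2H.
2H: tangent at (7, 14): λ = (3·7² + 14)/(2·14) ≡ 0/5. 5⁻¹ ≡ 14 (mod 23), so λ ≡ 0·14 ≡ 0.
  x = λ² - 7 - 7 = 0 - 14 ≡ 9; y = λ·(7 - 9) - 14 ≡ 9. → (9, 9)
2H = (9, 9).
Finally 4G + 2H:
tangent at (9, 9): λ = (3·9² + 14)/(2·9) ≡ 4/18. 18⁻¹ ≡ 9 (mod 23), so λ ≡ 4·9 ≡ 13.
  x = λ² - 9 - 9 = 169 - 18 ≡ 13; y = λ·(9 - 13) - 9 ≡ 8. → (13, 8)

(13, 8)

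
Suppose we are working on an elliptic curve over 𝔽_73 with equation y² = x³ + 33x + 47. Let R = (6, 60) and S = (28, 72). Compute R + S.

(58, 51)

(6, 60) + (28, 72). λ = (72 - 60)/(28 - 6) ≡ 12/22 mod 73. 22⁻¹ ≡ 10 (mod 73), so λ ≡ 47.
  x = λ² - 6 - 28 = 2209 - 34 ≡ 58; y = λ·(6 - 58) - 60 ≡ 51. → (58, 51)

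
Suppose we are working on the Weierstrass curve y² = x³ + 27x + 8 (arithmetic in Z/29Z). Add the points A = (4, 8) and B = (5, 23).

(13, 2)

(4, 8) + (5, 23). λ = (23 - 8)/(5 - 4) ≡ 15/1 mod 29. 1⁻¹ ≡ 1 (mod 29) since 1·1 = 1 ≡ 1, so λ ≡ 15.
  x = λ² - 4 - 5 = 225 - 9 ≡ 13; y = λ·(4 - 13) - 8 ≡ 2. → (13, 2)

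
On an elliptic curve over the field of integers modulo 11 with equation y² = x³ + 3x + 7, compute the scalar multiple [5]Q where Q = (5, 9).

Double-and-add on 5 = (101)₂. Start with Q = (5, 9) for the leading 1-bit.
double: tangent at (5, 9): λ = (3·5² + 3)/(2·9) ≡ 1/7. 7⁻¹ ≡ 8 (mod 11) since 7·8 = 56 ≡ 1, so λ ≡ 1·8 ≡ 8.
  x = λ² - 5 - 5 = 64 - 10 ≡ 10; y = λ·(5 - 10) - 9 ≡ 6. → (10, 6)
double: tangent at (10, 6): λ = (3·10² + 3)/(2·6) ≡ 6/1. 1⁻¹ ≡ 1 (mod 11), so λ ≡ 6·1 ≡ 6.
  x = λ² - 10 - 10 = 36 - 20 ≡ 5; y = λ·(10 - 5) - 6 ≡ 2. → (5, 2)
add Q: (5, 2) + (5, 9): same x and y₁ ≡ -y₂, so the sum is O.

O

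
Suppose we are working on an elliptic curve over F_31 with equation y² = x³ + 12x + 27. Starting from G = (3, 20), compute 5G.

(27, 16)

Double-and-add on 5 = (101)₂. Start with G = (3, 20) for the leading 1-bit.
double: tangent at (3, 20): λ = (3·3² + 12)/(2·20) ≡ 8/9. 9⁻¹ ≡ 7 (mod 31), so λ ≡ 8·7 ≡ 25.
  x = λ² - 3 - 3 = 625 - 6 ≡ 30; y = λ·(3 - 30) - 20 ≡ 18. → (30, 18)
double: tangent at (30, 18): λ = (3·30² + 12)/(2·18) ≡ 15/5. 5⁻¹ ≡ 25 (mod 31), so λ ≡ 15·25 ≡ 3.
  x = λ² - 30 - 30 = 9 - 60 ≡ 11; y = λ·(30 - 11) - 18 ≡ 8. → (11, 8)
add G: (11, 8) + (3, 20). λ = (20 - 8)/(3 - 11) ≡ 12/23 mod 31. 23⁻¹ ≡ 27 (mod 31), so λ ≡ 14.
  x = λ² - 11 - 3 = 196 - 14 ≡ 27; y = λ·(11 - 27) - 8 ≡ 16. → (27, 16)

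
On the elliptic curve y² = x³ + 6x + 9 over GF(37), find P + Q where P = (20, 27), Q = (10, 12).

(0, 3)

(20, 27) + (10, 12). λ = (12 - 27)/(10 - 20) ≡ 22/27 mod 37. 27⁻¹ ≡ 11 (mod 37) since 27·11 = 297 ≡ 1, so λ ≡ 20.
  x = λ² - 20 - 10 = 400 - 30 ≡ 0; y = λ·(20 - 0) - 27 ≡ 3. → (0, 3)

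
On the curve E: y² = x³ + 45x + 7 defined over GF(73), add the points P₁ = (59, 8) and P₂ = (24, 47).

(9, 51)

(59, 8) + (24, 47). λ = (47 - 8)/(24 - 59) ≡ 39/38 mod 73. 38⁻¹ ≡ 25 (mod 73), so λ ≡ 26.
  x = λ² - 59 - 24 = 676 - 83 ≡ 9; y = λ·(59 - 9) - 8 ≡ 51. → (9, 51)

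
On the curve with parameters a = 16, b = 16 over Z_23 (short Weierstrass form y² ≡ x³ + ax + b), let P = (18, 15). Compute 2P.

tangent at (18, 15): λ = (3·18² + 16)/(2·15) ≡ 22/7. 7⁻¹ ≡ 10 (mod 23) since 7·10 = 70 ≡ 1, so λ ≡ 22·10 ≡ 13.
  x = λ² - 18 - 18 = 169 - 36 ≡ 18; y = λ·(18 - 18) - 15 ≡ 8. → (18, 8)

(18, 8)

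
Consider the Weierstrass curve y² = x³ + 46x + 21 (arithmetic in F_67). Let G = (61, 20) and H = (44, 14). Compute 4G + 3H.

(61, 47)

First 4G:
Repeated addition: build up to 4G.
2G: tangent at (61, 20): λ = (3·61² + 46)/(2·20) ≡ 20/40. 40⁻¹ ≡ 62 (mod 67) since 40·62 = 2480 ≡ 1, so λ ≡ 20·62 ≡ 34.
  x = λ² - 61 - 61 = 1156 - 122 ≡ 29; y = λ·(61 - 29) - 20 ≡ 63. → (29, 63)
3G: (29, 63) + (61, 20). λ = (20 - 63)/(61 - 29) ≡ 24/32 mod 67. 32⁻¹ ≡ 44 (mod 67), so λ ≡ 51.
  x = λ² - 29 - 61 = 2601 - 90 ≡ 32; y = λ·(29 - 32) - 63 ≡ 52. → (32, 52)
4G: (32, 52) + (61, 20). λ = (20 - 52)/(61 - 32) ≡ 35/29 mod 67. 29⁻¹ ≡ 37 (mod 67), so λ ≡ 22.
  x = λ² - 32 - 61 = 484 - 93 ≡ 56; y = λ·(32 - 56) - 52 ≡ 23. → (56, 23)
4G = (56, 23).
Next 3H:
Repeated addition: build up to 3H.
2H: tangent at (44, 14): λ = (3·44² + 46)/(2·14) ≡ 25/28. 28⁻¹ ≡ 12 (mod 67), so λ ≡ 25·12 ≡ 32.
  x = λ² - 44 - 44 = 1024 - 88 ≡ 65; y = λ·(44 - 65) - 14 ≡ 51. → (65, 51)
3H: (65, 51) + (44, 14). λ = (14 - 51)/(44 - 65) ≡ 30/46 mod 67. 46⁻¹ ≡ 51 (mod 67), so λ ≡ 56.
  x = λ² - 65 - 44 = 3136 - 109 ≡ 12; y = λ·(65 - 12) - 51 ≡ 36. → (12, 36)
3H = (12, 36).
Finally 4G + 3H:
(56, 23) + (12, 36). λ = (36 - 23)/(12 - 56) ≡ 13/23 mod 67. 23⁻¹ ≡ 35 (mod 67), so λ ≡ 53.
  x = λ² - 56 - 12 = 2809 - 68 ≡ 61; y = λ·(56 - 61) - 23 ≡ 47. → (61, 47)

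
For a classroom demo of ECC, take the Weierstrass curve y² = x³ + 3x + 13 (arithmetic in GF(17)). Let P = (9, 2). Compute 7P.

Double-and-add on 7 = (111)₂. Start with P = (9, 2) for the leading 1-bit.
double: tangent at (9, 2): λ = (3·9² + 3)/(2·2) ≡ 8/4. 4⁻¹ ≡ 13 (mod 17), so λ ≡ 8·13 ≡ 2.
  x = λ² - 9 - 9 = 4 - 18 ≡ 3; y = λ·(9 - 3) - 2 ≡ 10. → (3, 10)
add P: (3, 10) + (9, 2). λ = (2 - 10)/(9 - 3) ≡ 9/6 mod 17. 6⁻¹ ≡ 3 (mod 17), so λ ≡ 10.
  x = λ² - 3 - 9 = 100 - 12 ≡ 3; y = λ·(3 - 3) - 10 ≡ 7. → (3, 7)
double: tangent at (3, 7): λ = (3·3² + 3)/(2·7) ≡ 13/14. 14⁻¹ ≡ 11 (mod 17) since 14·11 = 154 ≡ 1, so λ ≡ 13·11 ≡ 7.
  x = λ² - 3 - 3 = 49 - 6 ≡ 9; y = λ·(3 - 9) - 7 ≡ 2. → (9, 2)
add P: tangent at (9, 2): λ = (3·9² + 3)/(2·2) ≡ 8/4. 4⁻¹ ≡ 13 (mod 17), so λ ≡ 8·13 ≡ 2.
  x = λ² - 9 - 9 = 4 - 18 ≡ 3; y = λ·(9 - 3) - 2 ≡ 10. → (3, 10)

(3, 10)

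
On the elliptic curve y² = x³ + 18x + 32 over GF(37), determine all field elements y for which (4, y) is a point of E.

x³ + 18x + 32 = 168 ≡ 20 (mod 37).
20 is a non-residue mod 37; no y exists.

none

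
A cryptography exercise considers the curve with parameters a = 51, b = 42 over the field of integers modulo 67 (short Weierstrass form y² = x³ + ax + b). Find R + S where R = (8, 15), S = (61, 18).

(23, 60)

(8, 15) + (61, 18). λ = (18 - 15)/(61 - 8) ≡ 3/53 mod 67. 53⁻¹ ≡ 43 (mod 67) since 53·43 = 2279 ≡ 1, so λ ≡ 62.
  x = λ² - 8 - 61 = 3844 - 69 ≡ 23; y = λ·(8 - 23) - 15 ≡ 60. → (23, 60)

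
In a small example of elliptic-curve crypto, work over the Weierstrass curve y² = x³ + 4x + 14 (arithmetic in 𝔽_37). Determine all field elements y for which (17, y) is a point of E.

x³ + 4x + 14 = 4995 ≡ 0 (mod 37).
Only y = 0 satisfies y² ≡ 0.

0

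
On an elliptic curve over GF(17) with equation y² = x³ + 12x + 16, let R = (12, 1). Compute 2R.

(11, 0)

tangent at (12, 1): λ = (3·12² + 12)/(2·1) ≡ 2/2. 2⁻¹ ≡ 9 (mod 17), so λ ≡ 2·9 ≡ 1.
  x = λ² - 12 - 12 = 1 - 24 ≡ 11; y = λ·(12 - 11) - 1 ≡ 0. → (11, 0)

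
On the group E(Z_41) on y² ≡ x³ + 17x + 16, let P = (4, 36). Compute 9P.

Repeated addition: build up to 9P.
2P: tangent at (4, 36): λ = (3·4² + 17)/(2·36) ≡ 24/31. 31⁻¹ ≡ 4 (mod 41), so λ ≡ 24·4 ≡ 14.
  x = λ² - 4 - 4 = 196 - 8 ≡ 24; y = λ·(4 - 24) - 36 ≡ 12. → (24, 12)
3P: (24, 12) + (4, 36). λ = (36 - 12)/(4 - 24) ≡ 24/21 mod 41. 21⁻¹ ≡ 2 (mod 41), so λ ≡ 7.
  x = λ² - 24 - 4 = 49 - 28 ≡ 21; y = λ·(24 - 21) - 12 ≡ 9. → (21, 9)
4P: (21, 9) + (4, 36). λ = (36 - 9)/(4 - 21) ≡ 27/24 mod 41. 24⁻¹ ≡ 12 (mod 41), so λ ≡ 37.
  x = λ² - 21 - 4 = 1369 - 25 ≡ 32; y = λ·(21 - 32) - 9 ≡ 35. → (32, 35)
5P: (32, 35) + (4, 36). λ = (36 - 35)/(4 - 32) ≡ 1/13 mod 41. 13⁻¹ ≡ 19 (mod 41), so λ ≡ 19.
  x = λ² - 32 - 4 = 361 - 36 ≡ 38; y = λ·(32 - 38) - 35 ≡ 15. → (38, 15)
6P: (38, 15) + (4, 36). λ = (36 - 15)/(4 - 38) ≡ 21/7 mod 41. 7⁻¹ ≡ 6 (mod 41), so λ ≡ 3.
  x = λ² - 38 - 4 = 9 - 42 ≡ 8; y = λ·(38 - 8) - 15 ≡ 34. → (8, 34)
7P: (8, 34) + (4, 36). λ = (36 - 34)/(4 - 8) ≡ 2/37 mod 41. 37⁻¹ ≡ 10 (mod 41) since 37·10 = 370 ≡ 1, so λ ≡ 20.
  x = λ² - 8 - 4 = 400 - 12 ≡ 19; y = λ·(8 - 19) - 34 ≡ 33. → (19, 33)
8P: (19, 33) + (4, 36). λ = (36 - 33)/(4 - 19) ≡ 3/26 mod 41. 26⁻¹ ≡ 30 (mod 41) since 26·30 = 780 ≡ 1, so λ ≡ 8.
  x = λ² - 19 - 4 = 64 - 23 ≡ 0; y = λ·(19 - 0) - 33 ≡ 37. → (0, 37)
9P: (0, 37) + (4, 36). λ = (36 - 37)/(4 - 0) ≡ 40/4 mod 41. 4⁻¹ ≡ 31 (mod 41) since 4·31 = 124 ≡ 1, so λ ≡ 10.
  x = λ² - 0 - 4 = 100 - 4 ≡ 14; y = λ·(0 - 14) - 37 ≡ 28. → (14, 28)

(14, 28)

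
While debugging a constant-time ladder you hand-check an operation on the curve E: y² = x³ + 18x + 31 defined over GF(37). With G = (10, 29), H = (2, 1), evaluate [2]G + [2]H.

First 2G:
Repeated addition: build up to 2G.
2G: tangent at (10, 29): λ = (3·10² + 18)/(2·29) ≡ 22/21. 21⁻¹ ≡ 30 (mod 37) since 21·30 = 630 ≡ 1, so λ ≡ 22·30 ≡ 31.
  x = λ² - 10 - 10 = 961 - 20 ≡ 16; y = λ·(10 - 16) - 29 ≡ 7. → (16, 7)
2G = (16, 7).
Next 2H:
Repeated addition: build up to 2H.
2H: tangent at (2, 1): λ = (3·2² + 18)/(2·1) ≡ 30/2. 2⁻¹ ≡ 19 (mod 37) since 2·19 = 38 ≡ 1, so λ ≡ 30·19 ≡ 15.
  x = λ² - 2 - 2 = 225 - 4 ≡ 36; y = λ·(2 - 36) - 1 ≡ 7. → (36, 7)
2H = (36, 7).
Finally 2G + 2H:
(16, 7) + (36, 7). λ = (7 - 7)/(36 - 16) ≡ 0/20 mod 37. 20⁻¹ ≡ 13 (mod 37), so λ ≡ 0.
  x = λ² - 16 - 36 = 0 - 52 ≡ 22; y = λ·(16 - 22) - 7 ≡ 30. → (22, 30)

(22, 30)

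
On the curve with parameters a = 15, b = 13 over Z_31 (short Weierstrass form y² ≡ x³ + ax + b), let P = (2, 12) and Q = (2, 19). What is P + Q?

O

The two points share x = 2 and their y-coordinates satisfy 12 + 19 ≡ 0 (mod 31), so they are inverses. Their sum is O.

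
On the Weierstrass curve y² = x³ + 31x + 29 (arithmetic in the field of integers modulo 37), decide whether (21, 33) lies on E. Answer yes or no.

no

y² = 33² ≡ 16; x³ + 31x + 29 = 9941 ≡ 25 (mod 37). 16 ≠ 25.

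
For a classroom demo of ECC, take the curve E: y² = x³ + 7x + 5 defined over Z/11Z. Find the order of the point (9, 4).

2P: tangent at (9, 4): λ = (3·9² + 7)/(2·4) ≡ 8/8. 8⁻¹ ≡ 7 (mod 11), so λ ≡ 8·7 ≡ 1.
  x = λ² - 9 - 9 = 1 - 18 ≡ 5; y = λ·(9 - 5) - 4 ≡ 0. → (5, 0)
3P: (5, 0) + (9, 4). λ = (4 - 0)/(9 - 5) ≡ 4/4 mod 11. 4⁻¹ ≡ 3 (mod 11), so λ ≡ 1.
  x = λ² - 5 - 9 = 1 - 14 ≡ 9; y = λ·(5 - 9) - 0 ≡ 7. → (9, 7)
4P: (9, 7) + (9, 4): same x and y₁ ≡ -y₂, so the sum is ∞.
4P = ∞, so the order is 4.

4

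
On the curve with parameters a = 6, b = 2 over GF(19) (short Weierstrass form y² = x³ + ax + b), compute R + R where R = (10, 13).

tangent at (10, 13): λ = (3·10² + 6)/(2·13) ≡ 2/7. 7⁻¹ ≡ 11 (mod 19) since 7·11 = 77 ≡ 1, so λ ≡ 2·11 ≡ 3.
  x = λ² - 10 - 10 = 9 - 20 ≡ 8; y = λ·(10 - 8) - 13 ≡ 12. → (8, 12)

(8, 12)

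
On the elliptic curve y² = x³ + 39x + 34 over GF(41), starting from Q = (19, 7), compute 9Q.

Double-and-add on 9 = (1001)₂. Start with Q = (19, 7) for the leading 1-bit.
double: tangent at (19, 7): λ = (3·19² + 39)/(2·7) ≡ 15/14. 14⁻¹ ≡ 3 (mod 41), so λ ≡ 15·3 ≡ 4.
  x = λ² - 19 - 19 = 16 - 38 ≡ 19; y = λ·(19 - 19) - 7 ≡ 34. → (19, 34)
double: tangent at (19, 34): λ = (3·19² + 39)/(2·34) ≡ 15/27. 27⁻¹ ≡ 38 (mod 41) since 27·38 = 1026 ≡ 1, so λ ≡ 15·38 ≡ 37.
  x = λ² - 19 - 19 = 1369 - 38 ≡ 19; y = λ·(19 - 19) - 34 ≡ 7. → (19, 7)
double: tangent at (19, 7): λ = (3·19² + 39)/(2·7) ≡ 15/14. 14⁻¹ ≡ 3 (mod 41) since 14·3 = 42 ≡ 1, so λ ≡ 15·3 ≡ 4.
  x = λ² - 19 - 19 = 16 - 38 ≡ 19; y = λ·(19 - 19) - 7 ≡ 34. → (19, 34)
add Q: (19, 34) + (19, 7): same x and y₁ ≡ -y₂, so the sum is 𝒪.

O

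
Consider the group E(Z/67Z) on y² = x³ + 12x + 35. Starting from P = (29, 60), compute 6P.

Double-and-add on 6 = (110)₂. Start with P = (29, 60) for the leading 1-bit.
double: tangent at (29, 60): λ = (3·29² + 12)/(2·60) ≡ 56/53. 53⁻¹ ≡ 43 (mod 67) since 53·43 = 2279 ≡ 1, so λ ≡ 56·43 ≡ 63.
  x = λ² - 29 - 29 = 3969 - 58 ≡ 25; y = λ·(29 - 25) - 60 ≡ 58. → (25, 58)
add P: (25, 58) + (29, 60). λ = (60 - 58)/(29 - 25) ≡ 2/4 mod 67. 4⁻¹ ≡ 17 (mod 67), so λ ≡ 34.
  x = λ² - 25 - 29 = 1156 - 54 ≡ 30; y = λ·(25 - 30) - 58 ≡ 40. → (30, 40)
double: tangent at (30, 40): λ = (3·30² + 12)/(2·40) ≡ 32/13. 13⁻¹ ≡ 31 (mod 67) since 13·31 = 403 ≡ 1, so λ ≡ 32·31 ≡ 54.
  x = λ² - 30 - 30 = 2916 - 60 ≡ 42; y = λ·(30 - 42) - 40 ≡ 49. → (42, 49)

(42, 49)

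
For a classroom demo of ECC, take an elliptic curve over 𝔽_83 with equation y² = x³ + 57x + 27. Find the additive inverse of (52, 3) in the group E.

-(52, 3) = (52, -3 mod 83) = (52, 80).

(52, 80)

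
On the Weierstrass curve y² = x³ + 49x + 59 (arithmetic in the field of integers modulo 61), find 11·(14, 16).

(41, 30)

Write P = (14, 16).
Repeated addition: build up to 11P.
2P: tangent at (14, 16): λ = (3·14² + 49)/(2·16) ≡ 27/32. 32⁻¹ ≡ 21 (mod 61), so λ ≡ 27·21 ≡ 18.
  x = λ² - 14 - 14 = 324 - 28 ≡ 52; y = λ·(14 - 52) - 16 ≡ 32. → (52, 32)
3P: (52, 32) + (14, 16). λ = (16 - 32)/(14 - 52) ≡ 45/23 mod 61. 23⁻¹ ≡ 8 (mod 61), so λ ≡ 55.
  x = λ² - 52 - 14 = 3025 - 66 ≡ 31; y = λ·(52 - 31) - 32 ≡ 25. → (31, 25)
4P: (31, 25) + (14, 16). λ = (16 - 25)/(14 - 31) ≡ 52/44 mod 61. 44⁻¹ ≡ 43 (mod 61) since 44·43 = 1892 ≡ 1, so λ ≡ 40.
  x = λ² - 31 - 14 = 1600 - 45 ≡ 30; y = λ·(31 - 30) - 25 ≡ 15. → (30, 15)
5P: (30, 15) + (14, 16). λ = (16 - 15)/(14 - 30) ≡ 1/45 mod 61. 45⁻¹ ≡ 19 (mod 61), so λ ≡ 19.
  x = λ² - 30 - 14 = 361 - 44 ≡ 12; y = λ·(30 - 12) - 15 ≡ 22. → (12, 22)
6P: (12, 22) + (14, 16). λ = (16 - 22)/(14 - 12) ≡ 55/2 mod 61. 2⁻¹ ≡ 31 (mod 61) since 2·31 = 62 ≡ 1, so λ ≡ 58.
  x = λ² - 12 - 14 = 3364 - 26 ≡ 44; y = λ·(12 - 44) - 22 ≡ 13. → (44, 13)
7P: (44, 13) + (14, 16). λ = (16 - 13)/(14 - 44) ≡ 3/31 mod 61. 31⁻¹ ≡ 2 (mod 61) since 31·2 = 62 ≡ 1, so λ ≡ 6.
  x = λ² - 44 - 14 = 36 - 58 ≡ 39; y = λ·(44 - 39) - 13 ≡ 17. → (39, 17)
8P: (39, 17) + (14, 16). λ = (16 - 17)/(14 - 39) ≡ 60/36 mod 61. 36⁻¹ ≡ 39 (mod 61) since 36·39 = 1404 ≡ 1, so λ ≡ 22.
  x = λ² - 39 - 14 = 484 - 53 ≡ 4; y = λ·(39 - 4) - 17 ≡ 21. → (4, 21)
9P: (4, 21) + (14, 16). λ = (16 - 21)/(14 - 4) ≡ 56/10 mod 61. 10⁻¹ ≡ 55 (mod 61) since 10·55 = 550 ≡ 1, so λ ≡ 30.
  x = λ² - 4 - 14 = 900 - 18 ≡ 28; y = λ·(4 - 28) - 21 ≡ 52. → (28, 52)
10P: (28, 52) + (14, 16). λ = (16 - 52)/(14 - 28) ≡ 25/47 mod 61. 47⁻¹ ≡ 13 (mod 61), so λ ≡ 20.
  x = λ² - 28 - 14 = 400 - 42 ≡ 53; y = λ·(28 - 53) - 52 ≡ 58. → (53, 58)
11P: (53, 58) + (14, 16). λ = (16 - 58)/(14 - 53) ≡ 19/22 mod 61. 22⁻¹ ≡ 25 (mod 61) since 22·25 = 550 ≡ 1, so λ ≡ 48.
  x = λ² - 53 - 14 = 2304 - 67 ≡ 41; y = λ·(53 - 41) - 58 ≡ 30. → (41, 30)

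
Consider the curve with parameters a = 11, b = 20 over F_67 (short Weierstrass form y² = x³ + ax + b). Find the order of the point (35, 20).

11

2P: tangent at (35, 20): λ = (3·35² + 11)/(2·20) ≡ 1/40. 40⁻¹ ≡ 62 (mod 67), so λ ≡ 1·62 ≡ 62.
  x = λ² - 35 - 35 = 3844 - 70 ≡ 22; y = λ·(35 - 22) - 20 ≡ 49. → (22, 49)
3P: (22, 49) + (35, 20). λ = (20 - 49)/(35 - 22) ≡ 38/13 mod 67. 13⁻¹ ≡ 31 (mod 67), so λ ≡ 39.
  x = λ² - 22 - 35 = 1521 - 57 ≡ 57; y = λ·(22 - 57) - 49 ≡ 60. → (57, 60)
4P: (57, 60) + (35, 20). λ = (20 - 60)/(35 - 57) ≡ 27/45 mod 67. 45⁻¹ ≡ 3 (mod 67) since 45·3 = 135 ≡ 1, so λ ≡ 14.
  x = λ² - 57 - 35 = 196 - 92 ≡ 37; y = λ·(57 - 37) - 60 ≡ 19. → (37, 19)
5P: (37, 19) + (35, 20). λ = (20 - 19)/(35 - 37) ≡ 1/65 mod 67. 65⁻¹ ≡ 33 (mod 67) since 65·33 = 2145 ≡ 1, so λ ≡ 33.
  x = λ² - 37 - 35 = 1089 - 72 ≡ 12; y = λ·(37 - 12) - 19 ≡ 2. → (12, 2)
6P: (12, 2) + (35, 20). λ = (20 - 2)/(35 - 12) ≡ 18/23 mod 67. 23⁻¹ ≡ 35 (mod 67) since 23·35 = 805 ≡ 1, so λ ≡ 27.
  x = λ² - 12 - 35 = 729 - 47 ≡ 12; y = λ·(12 - 12) - 2 ≡ 65. → (12, 65)
7P: (12, 65) + (35, 20). λ = (20 - 65)/(35 - 12) ≡ 22/23 mod 67. 23⁻¹ ≡ 35 (mod 67) since 23·35 = 805 ≡ 1, so λ ≡ 33.
  x = λ² - 12 - 35 = 1089 - 47 ≡ 37; y = λ·(12 - 37) - 65 ≡ 48. → (37, 48)
8P: (37, 48) + (35, 20). λ = (20 - 48)/(35 - 37) ≡ 39/65 mod 67. 65⁻¹ ≡ 33 (mod 67), so λ ≡ 14.
  x = λ² - 37 - 35 = 196 - 72 ≡ 57; y = λ·(37 - 57) - 48 ≡ 7. → (57, 7)
9P: (57, 7) + (35, 20). λ = (20 - 7)/(35 - 57) ≡ 13/45 mod 67. 45⁻¹ ≡ 3 (mod 67), so λ ≡ 39.
  x = λ² - 57 - 35 = 1521 - 92 ≡ 22; y = λ·(57 - 22) - 7 ≡ 18. → (22, 18)
10P: (22, 18) + (35, 20). λ = (20 - 18)/(35 - 22) ≡ 2/13 mod 67. 13⁻¹ ≡ 31 (mod 67) since 13·31 = 403 ≡ 1, so λ ≡ 62.
  x = λ² - 22 - 35 = 3844 - 57 ≡ 35; y = λ·(22 - 35) - 18 ≡ 47. → (35, 47)
11P: (35, 47) + (35, 20): same x and y₁ ≡ -y₂, so the sum is ∞.
11P = ∞, so the order is 11.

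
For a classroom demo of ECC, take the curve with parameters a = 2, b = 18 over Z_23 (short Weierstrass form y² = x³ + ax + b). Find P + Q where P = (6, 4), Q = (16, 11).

(6, 4) + (16, 11). λ = (11 - 4)/(16 - 6) ≡ 7/10 mod 23. 10⁻¹ ≡ 7 (mod 23), so λ ≡ 3.
  x = λ² - 6 - 16 = 9 - 22 ≡ 10; y = λ·(6 - 10) - 4 ≡ 7. → (10, 7)

(10, 7)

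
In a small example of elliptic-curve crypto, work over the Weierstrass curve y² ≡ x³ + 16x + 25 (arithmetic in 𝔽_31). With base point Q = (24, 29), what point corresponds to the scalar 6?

(17, 8)

Repeated addition: build up to 6Q.
2Q: tangent at (24, 29): λ = (3·24² + 16)/(2·29) ≡ 8/27. 27⁻¹ ≡ 23 (mod 31) since 27·23 = 621 ≡ 1, so λ ≡ 8·23 ≡ 29.
  x = λ² - 24 - 24 = 841 - 48 ≡ 18; y = λ·(24 - 18) - 29 ≡ 21. → (18, 21)
3Q: (18, 21) + (24, 29). λ = (29 - 21)/(24 - 18) ≡ 8/6 mod 31. 6⁻¹ ≡ 26 (mod 31), so λ ≡ 22.
  x = λ² - 18 - 24 = 484 - 42 ≡ 8; y = λ·(18 - 8) - 21 ≡ 13. → (8, 13)
4Q: (8, 13) + (24, 29). λ = (29 - 13)/(24 - 8) ≡ 16/16 mod 31. 16⁻¹ ≡ 2 (mod 31) since 16·2 = 32 ≡ 1, so λ ≡ 1.
  x = λ² - 8 - 24 = 1 - 32 ≡ 0; y = λ·(8 - 0) - 13 ≡ 26. → (0, 26)
5Q: (0, 26) + (24, 29). λ = (29 - 26)/(24 - 0) ≡ 3/24 mod 31. 24⁻¹ ≡ 22 (mod 31) since 24·22 = 528 ≡ 1, so λ ≡ 4.
  x = λ² - 0 - 24 = 16 - 24 ≡ 23; y = λ·(0 - 23) - 26 ≡ 6. → (23, 6)
6Q: (23, 6) + (24, 29). λ = (29 - 6)/(24 - 23) ≡ 23/1 mod 31. 1⁻¹ ≡ 1 (mod 31), so λ ≡ 23.
  x = λ² - 23 - 24 = 529 - 47 ≡ 17; y = λ·(23 - 17) - 6 ≡ 8. → (17, 8)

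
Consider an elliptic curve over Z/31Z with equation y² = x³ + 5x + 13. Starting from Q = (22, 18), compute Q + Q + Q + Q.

(4, 29)

Double-and-add on 4 = (100)₂. Start with Q = (22, 18) for the leading 1-bit.
double: tangent at (22, 18): λ = (3·22² + 5)/(2·18) ≡ 0/5. 5⁻¹ ≡ 25 (mod 31) since 5·25 = 125 ≡ 1, so λ ≡ 0·25 ≡ 0.
  x = λ² - 22 - 22 = 0 - 44 ≡ 18; y = λ·(22 - 18) - 18 ≡ 13. → (18, 13)
double: tangent at (18, 13): λ = (3·18² + 5)/(2·13) ≡ 16/26. 26⁻¹ ≡ 6 (mod 31), so λ ≡ 16·6 ≡ 3.
  x = λ² - 18 - 18 = 9 - 36 ≡ 4; y = λ·(18 - 4) - 13 ≡ 29. → (4, 29)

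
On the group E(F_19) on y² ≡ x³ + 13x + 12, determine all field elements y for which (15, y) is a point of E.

x³ + 13x + 12 = 3582 ≡ 10 (mod 19).
10 is a non-residue mod 19; no y exists.

none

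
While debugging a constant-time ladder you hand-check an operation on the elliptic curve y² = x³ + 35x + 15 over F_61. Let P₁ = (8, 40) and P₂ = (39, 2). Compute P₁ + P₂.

(56, 9)

(8, 40) + (39, 2). λ = (2 - 40)/(39 - 8) ≡ 23/31 mod 61. 31⁻¹ ≡ 2 (mod 61) since 31·2 = 62 ≡ 1, so λ ≡ 46.
  x = λ² - 8 - 39 = 2116 - 47 ≡ 56; y = λ·(8 - 56) - 40 ≡ 9. → (56, 9)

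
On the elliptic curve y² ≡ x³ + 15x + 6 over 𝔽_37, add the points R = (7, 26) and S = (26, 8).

(5, 13)

(7, 26) + (26, 8). λ = (8 - 26)/(26 - 7) ≡ 19/19 mod 37. 19⁻¹ ≡ 2 (mod 37), so λ ≡ 1.
  x = λ² - 7 - 26 = 1 - 33 ≡ 5; y = λ·(7 - 5) - 26 ≡ 13. → (5, 13)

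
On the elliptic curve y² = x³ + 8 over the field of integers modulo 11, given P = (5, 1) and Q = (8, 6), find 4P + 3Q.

First 4P:
Repeated addition: build up to 4P.
2P: tangent at (5, 1): λ = (3·5² + 0)/(2·1) ≡ 9/2. 2⁻¹ ≡ 6 (mod 11), so λ ≡ 9·6 ≡ 10.
  x = λ² - 5 - 5 = 100 - 10 ≡ 2; y = λ·(5 - 2) - 1 ≡ 7. → (2, 7)
3P: (2, 7) + (5, 1). λ = (1 - 7)/(5 - 2) ≡ 5/3 mod 11. 3⁻¹ ≡ 4 (mod 11) since 3·4 = 12 ≡ 1, so λ ≡ 9.
  x = λ² - 2 - 5 = 81 - 7 ≡ 8; y = λ·(2 - 8) - 7 ≡ 5. → (8, 5)
4P: (8, 5) + (5, 1). λ = (1 - 5)/(5 - 8) ≡ 7/8 mod 11. 8⁻¹ ≡ 7 (mod 11), so λ ≡ 5.
  x = λ² - 8 - 5 = 25 - 13 ≡ 1; y = λ·(8 - 1) - 5 ≡ 8. → (1, 8)
4P = (1, 8).
Next 3Q:
Repeated addition: build up to 3Q.
2Q: tangent at (8, 6): λ = (3·8² + 0)/(2·6) ≡ 5/1. 1⁻¹ ≡ 1 (mod 11), so λ ≡ 5·1 ≡ 5.
  x = λ² - 8 - 8 = 25 - 16 ≡ 9; y = λ·(8 - 9) - 6 ≡ 0. → (9, 0)
3Q: (9, 0) + (8, 6). λ = (6 - 0)/(8 - 9) ≡ 6/10 mod 11. 10⁻¹ ≡ 10 (mod 11) since 10·10 = 100 ≡ 1, so λ ≡ 5.
  x = λ² - 9 - 8 = 25 - 17 ≡ 8; y = λ·(9 - 8) - 0 ≡ 5. → (8, 5)
3Q = (8, 5).
Finally 4P + 3Q:
(1, 8) + (8, 5). λ = (5 - 8)/(8 - 1) ≡ 8/7 mod 11. 7⁻¹ ≡ 8 (mod 11) since 7·8 = 56 ≡ 1, so λ ≡ 9.
  x = λ² - 1 - 8 = 81 - 9 ≡ 6; y = λ·(1 - 6) - 8 ≡ 2. → (6, 2)

(6, 2)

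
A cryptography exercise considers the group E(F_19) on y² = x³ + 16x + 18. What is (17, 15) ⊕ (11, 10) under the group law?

(7, 6)

(17, 15) + (11, 10). λ = (10 - 15)/(11 - 17) ≡ 14/13 mod 19. 13⁻¹ ≡ 3 (mod 19), so λ ≡ 4.
  x = λ² - 17 - 11 = 16 - 28 ≡ 7; y = λ·(17 - 7) - 15 ≡ 6. → (7, 6)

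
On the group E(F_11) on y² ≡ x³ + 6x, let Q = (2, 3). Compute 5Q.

(2, 8)

Repeated addition: build up to 5Q.
2Q: tangent at (2, 3): λ = (3·2² + 6)/(2·3) ≡ 7/6. 6⁻¹ ≡ 2 (mod 11) since 6·2 = 12 ≡ 1, so λ ≡ 7·2 ≡ 3.
  x = λ² - 2 - 2 = 9 - 4 ≡ 5; y = λ·(2 - 5) - 3 ≡ 10. → (5, 10)
3Q: (5, 10) + (2, 3). λ = (3 - 10)/(2 - 5) ≡ 4/8 mod 11. 8⁻¹ ≡ 7 (mod 11) since 8·7 = 56 ≡ 1, so λ ≡ 6.
  x = λ² - 5 - 2 = 36 - 7 ≡ 7; y = λ·(5 - 7) - 10 ≡ 0. → (7, 0)
4Q: (7, 0) + (2, 3). λ = (3 - 0)/(2 - 7) ≡ 3/6 mod 11. 6⁻¹ ≡ 2 (mod 11) since 6·2 = 12 ≡ 1, so λ ≡ 6.
  x = λ² - 7 - 2 = 36 - 9 ≡ 5; y = λ·(7 - 5) - 0 ≡ 1. → (5, 1)
5Q: (5, 1) + (2, 3). λ = (3 - 1)/(2 - 5) ≡ 2/8 mod 11. 8⁻¹ ≡ 7 (mod 11), so λ ≡ 3.
  x = λ² - 5 - 2 = 9 - 7 ≡ 2; y = λ·(5 - 2) - 1 ≡ 8. → (2, 8)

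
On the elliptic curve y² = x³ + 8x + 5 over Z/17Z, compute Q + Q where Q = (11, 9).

(4, 4)

tangent at (11, 9): λ = (3·11² + 8)/(2·9) ≡ 14/1. 1⁻¹ ≡ 1 (mod 17), so λ ≡ 14·1 ≡ 14.
  x = λ² - 11 - 11 = 196 - 22 ≡ 4; y = λ·(11 - 4) - 9 ≡ 4. → (4, 4)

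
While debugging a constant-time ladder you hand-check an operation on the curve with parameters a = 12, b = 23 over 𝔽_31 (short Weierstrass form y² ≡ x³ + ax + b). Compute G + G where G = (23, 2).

tangent at (23, 2): λ = (3·23² + 12)/(2·2) ≡ 18/4. 4⁻¹ ≡ 8 (mod 31), so λ ≡ 18·8 ≡ 20.
  x = λ² - 23 - 23 = 400 - 46 ≡ 13; y = λ·(23 - 13) - 2 ≡ 12. → (13, 12)

(13, 12)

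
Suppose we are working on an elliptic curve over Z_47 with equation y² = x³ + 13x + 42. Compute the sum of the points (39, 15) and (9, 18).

(39, 15) + (9, 18). λ = (18 - 15)/(9 - 39) ≡ 3/17 mod 47. 17⁻¹ ≡ 36 (mod 47) since 17·36 = 612 ≡ 1, so λ ≡ 14.
  x = λ² - 39 - 9 = 196 - 48 ≡ 7; y = λ·(39 - 7) - 15 ≡ 10. → (7, 10)

(7, 10)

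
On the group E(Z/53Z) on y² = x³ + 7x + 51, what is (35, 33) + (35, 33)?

(19, 10)

tangent at (35, 33): λ = (3·35² + 7)/(2·33) ≡ 25/13. 13⁻¹ ≡ 49 (mod 53), so λ ≡ 25·49 ≡ 6.
  x = λ² - 35 - 35 = 36 - 70 ≡ 19; y = λ·(35 - 19) - 33 ≡ 10. → (19, 10)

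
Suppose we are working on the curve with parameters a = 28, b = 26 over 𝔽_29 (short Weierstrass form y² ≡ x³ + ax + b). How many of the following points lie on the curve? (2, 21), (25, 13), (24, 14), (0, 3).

2

(2, 21): 21² ≡ 6, rhs ≡ 3 → off.
(25, 13): 13² ≡ 24, rhs ≡ 24 → on.
(24, 14): 14² ≡ 22, rhs ≡ 22 → on.
(0, 3): 3² ≡ 9, rhs ≡ 26 → off.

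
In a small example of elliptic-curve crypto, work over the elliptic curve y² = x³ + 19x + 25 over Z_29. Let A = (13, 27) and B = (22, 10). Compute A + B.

(28, 11)

(13, 27) + (22, 10). λ = (10 - 27)/(22 - 13) ≡ 12/9 mod 29. 9⁻¹ ≡ 13 (mod 29) since 9·13 = 117 ≡ 1, so λ ≡ 11.
  x = λ² - 13 - 22 = 121 - 35 ≡ 28; y = λ·(13 - 28) - 27 ≡ 11. → (28, 11)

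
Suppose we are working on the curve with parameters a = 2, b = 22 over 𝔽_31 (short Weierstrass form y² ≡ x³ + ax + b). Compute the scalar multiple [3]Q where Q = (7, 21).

Repeated addition: build up to 3Q.
2Q: tangent at (7, 21): λ = (3·7² + 2)/(2·21) ≡ 25/11. 11⁻¹ ≡ 17 (mod 31), so λ ≡ 25·17 ≡ 22.
  x = λ² - 7 - 7 = 484 - 14 ≡ 5; y = λ·(7 - 5) - 21 ≡ 23. → (5, 23)
3Q: (5, 23) + (7, 21). λ = (21 - 23)/(7 - 5) ≡ 29/2 mod 31. 2⁻¹ ≡ 16 (mod 31), so λ ≡ 30.
  x = λ² - 5 - 7 = 900 - 12 ≡ 20; y = λ·(5 - 20) - 23 ≡ 23. → (20, 23)

(20, 23)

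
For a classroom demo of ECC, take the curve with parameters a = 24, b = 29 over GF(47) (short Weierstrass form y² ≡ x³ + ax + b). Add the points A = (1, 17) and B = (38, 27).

(9, 38)

(1, 17) + (38, 27). λ = (27 - 17)/(38 - 1) ≡ 10/37 mod 47. 37⁻¹ ≡ 14 (mod 47) since 37·14 = 518 ≡ 1, so λ ≡ 46.
  x = λ² - 1 - 38 = 2116 - 39 ≡ 9; y = λ·(1 - 9) - 17 ≡ 38. → (9, 38)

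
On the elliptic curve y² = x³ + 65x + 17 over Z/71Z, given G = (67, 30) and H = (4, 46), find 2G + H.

First 2G:
Repeated addition: build up to 2G.
2G: tangent at (67, 30): λ = (3·67² + 65)/(2·30) ≡ 42/60. 60⁻¹ ≡ 58 (mod 71) since 60·58 = 3480 ≡ 1, so λ ≡ 42·58 ≡ 22.
  x = λ² - 67 - 67 = 484 - 134 ≡ 66; y = λ·(67 - 66) - 30 ≡ 63. → (66, 63)
2G = (66, 63).
Finally 2G + H:
(66, 63) + (4, 46). λ = (46 - 63)/(4 - 66) ≡ 54/9 mod 71. 9⁻¹ ≡ 8 (mod 71), so λ ≡ 6.
  x = λ² - 66 - 4 = 36 - 70 ≡ 37; y = λ·(66 - 37) - 63 ≡ 40. → (37, 40)

(37, 40)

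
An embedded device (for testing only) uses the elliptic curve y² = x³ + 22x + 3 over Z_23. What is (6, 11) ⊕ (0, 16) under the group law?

(3, 21)

(6, 11) + (0, 16). λ = (16 - 11)/(0 - 6) ≡ 5/17 mod 23. 17⁻¹ ≡ 19 (mod 23), so λ ≡ 3.
  x = λ² - 6 - 0 = 9 - 6 ≡ 3; y = λ·(6 - 3) - 11 ≡ 21. → (3, 21)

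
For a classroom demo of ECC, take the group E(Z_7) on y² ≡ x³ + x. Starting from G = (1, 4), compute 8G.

Repeated addition: build up to 8G.
2G: tangent at (1, 4): λ = (3·1² + 1)/(2·4) ≡ 4/1. 1⁻¹ ≡ 1 (mod 7) since 1·1 = 1 ≡ 1, so λ ≡ 4·1 ≡ 4.
  x = λ² - 1 - 1 = 16 - 2 ≡ 0; y = λ·(1 - 0) - 4 ≡ 0. → (0, 0)
3G: (0, 0) + (1, 4). λ = (4 - 0)/(1 - 0) ≡ 4/1 mod 7. 1⁻¹ ≡ 1 (mod 7), so λ ≡ 4.
  x = λ² - 0 - 1 = 16 - 1 ≡ 1; y = λ·(0 - 1) - 0 ≡ 3. → (1, 3)
4G: (1, 3) + (1, 4): same x and y₁ ≡ -y₂, so the sum is 𝒪.
5G: 𝒪 + (1, 4) = (1, 4) (identity).
6G: tangent at (1, 4): λ = (3·1² + 1)/(2·4) ≡ 4/1. 1⁻¹ ≡ 1 (mod 7) since 1·1 = 1 ≡ 1, so λ ≡ 4·1 ≡ 4.
  x = λ² - 1 - 1 = 16 - 2 ≡ 0; y = λ·(1 - 0) - 4 ≡ 0. → (0, 0)
7G: (0, 0) + (1, 4). λ = (4 - 0)/(1 - 0) ≡ 4/1 mod 7. 1⁻¹ ≡ 1 (mod 7), so λ ≡ 4.
  x = λ² - 0 - 1 = 16 - 1 ≡ 1; y = λ·(0 - 1) - 0 ≡ 3. → (1, 3)
8G: (1, 3) + (1, 4): same x and y₁ ≡ -y₂, so the sum is 𝒪.

O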